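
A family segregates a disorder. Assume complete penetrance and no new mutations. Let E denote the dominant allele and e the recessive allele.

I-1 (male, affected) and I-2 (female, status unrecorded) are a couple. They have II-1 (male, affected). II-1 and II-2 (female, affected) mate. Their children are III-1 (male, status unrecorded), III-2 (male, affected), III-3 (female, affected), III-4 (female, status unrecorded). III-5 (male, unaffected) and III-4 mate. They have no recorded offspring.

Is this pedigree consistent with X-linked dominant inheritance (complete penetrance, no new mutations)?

A consistent assignment under X-linked dominant exists: I-1 X^E Y, I-2 X^E X^E, II-1 X^E Y, II-2 X^E X^E, III-1 X^E Y, III-2 X^E Y, III-3 X^E X^E, III-4 X^E X^E, III-5 X^e Y.
In this assignment every recorded phenotype matches its genotype and every non-founder's genotype is obtainable from its parents' genotypes, so the pedigree is consistent.

Yes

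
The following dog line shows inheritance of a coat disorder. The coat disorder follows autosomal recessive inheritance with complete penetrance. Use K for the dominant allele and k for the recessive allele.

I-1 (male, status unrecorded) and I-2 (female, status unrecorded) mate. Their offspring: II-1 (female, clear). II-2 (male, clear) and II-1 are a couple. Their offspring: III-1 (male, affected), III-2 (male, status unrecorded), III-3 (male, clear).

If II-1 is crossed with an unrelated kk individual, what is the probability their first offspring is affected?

II-1 is clear so carries K and passed k to III-1 (kk), so II-1 is Kk.
The cross gives 1/2 Kk : 1/2 kk, so P(offspring is affected) = 1/2.

1/2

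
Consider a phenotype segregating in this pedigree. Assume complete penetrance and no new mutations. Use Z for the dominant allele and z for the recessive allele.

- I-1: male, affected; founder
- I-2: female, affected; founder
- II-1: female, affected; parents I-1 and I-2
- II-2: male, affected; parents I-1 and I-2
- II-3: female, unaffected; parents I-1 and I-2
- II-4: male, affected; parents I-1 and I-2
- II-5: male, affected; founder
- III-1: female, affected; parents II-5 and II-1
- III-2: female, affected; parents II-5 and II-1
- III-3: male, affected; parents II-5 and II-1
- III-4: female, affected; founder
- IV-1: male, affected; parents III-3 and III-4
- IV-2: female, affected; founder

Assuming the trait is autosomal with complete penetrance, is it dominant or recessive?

dominant

I-1 and I-2 are both affected yet have an unaffected child II-3. Under a recessive model two affected parents are homozygous and every child would be affected, so the trait cannot be recessive.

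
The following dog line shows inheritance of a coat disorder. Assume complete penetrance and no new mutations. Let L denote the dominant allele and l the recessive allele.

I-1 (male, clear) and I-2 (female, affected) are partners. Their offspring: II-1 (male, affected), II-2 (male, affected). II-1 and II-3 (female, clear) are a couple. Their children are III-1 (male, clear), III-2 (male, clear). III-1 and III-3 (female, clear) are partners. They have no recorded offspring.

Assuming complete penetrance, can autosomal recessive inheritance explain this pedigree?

A consistent assignment under autosomal recessive exists: I-1 Ll, I-2 ll, II-1 ll, II-2 ll, II-3 LL, III-1 Ll, III-2 Ll, III-3 LL.
In this assignment every recorded phenotype matches its genotype and every non-founder's genotype is obtainable from its parents' genotypes, so the pedigree is consistent.

Yes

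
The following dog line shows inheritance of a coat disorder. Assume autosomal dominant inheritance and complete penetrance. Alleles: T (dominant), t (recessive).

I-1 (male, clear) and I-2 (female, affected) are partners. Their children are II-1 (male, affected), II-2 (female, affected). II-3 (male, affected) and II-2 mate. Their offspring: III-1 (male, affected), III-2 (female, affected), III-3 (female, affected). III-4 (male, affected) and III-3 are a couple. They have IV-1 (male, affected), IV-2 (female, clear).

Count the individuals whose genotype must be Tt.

4

Obligate heterozygotes: II-1 is affected so carries T and received t from I-1 (tt), so II-1 is Tt; II-2 is affected so carries T and received t from I-1 (tt), so II-2 is Tt; III-3 is affected so carries T and passed t to IV-2 (tt), so III-3 is Tt; III-4 is affected so carries T and passed t to IV-2 (tt), so III-4 is Tt.
Every other individual is either homozygous by phenotype or has at least one consistent homozygous assignment, so the count is 4.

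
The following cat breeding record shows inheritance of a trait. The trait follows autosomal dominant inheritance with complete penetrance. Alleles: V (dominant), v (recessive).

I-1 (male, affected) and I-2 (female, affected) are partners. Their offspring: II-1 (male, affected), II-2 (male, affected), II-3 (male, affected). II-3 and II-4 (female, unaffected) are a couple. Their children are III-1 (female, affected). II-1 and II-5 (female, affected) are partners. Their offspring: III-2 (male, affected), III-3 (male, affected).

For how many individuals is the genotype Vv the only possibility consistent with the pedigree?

1

Obligate heterozygotes: III-1 is affected so carries V and received v from II-4 (vv), so III-1 is Vv.
Every other individual is either homozygous by phenotype or has at least one consistent homozygous assignment, so the count is 1.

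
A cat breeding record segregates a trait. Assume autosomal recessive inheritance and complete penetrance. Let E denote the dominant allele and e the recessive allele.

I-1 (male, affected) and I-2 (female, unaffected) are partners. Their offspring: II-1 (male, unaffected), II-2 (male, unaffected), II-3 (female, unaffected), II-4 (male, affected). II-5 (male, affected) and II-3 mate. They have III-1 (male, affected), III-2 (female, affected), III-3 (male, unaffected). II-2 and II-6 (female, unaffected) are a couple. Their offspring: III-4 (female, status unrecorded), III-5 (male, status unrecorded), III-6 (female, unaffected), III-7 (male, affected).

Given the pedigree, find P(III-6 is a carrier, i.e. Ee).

2/3

II-2 is unaffected so carries E and received e from I-1 (ee), so II-2 is Ee.
II-6 is unaffected so carries E and passed e to III-7 (ee), so II-6 is Ee.
Their cross gives offspring ratios 1/4 EE : 1/2 Ee : 1/4 ee. Conditioning on III-6 being unaffected, P(Ee) = 1/2 / 3/4 = 2/3.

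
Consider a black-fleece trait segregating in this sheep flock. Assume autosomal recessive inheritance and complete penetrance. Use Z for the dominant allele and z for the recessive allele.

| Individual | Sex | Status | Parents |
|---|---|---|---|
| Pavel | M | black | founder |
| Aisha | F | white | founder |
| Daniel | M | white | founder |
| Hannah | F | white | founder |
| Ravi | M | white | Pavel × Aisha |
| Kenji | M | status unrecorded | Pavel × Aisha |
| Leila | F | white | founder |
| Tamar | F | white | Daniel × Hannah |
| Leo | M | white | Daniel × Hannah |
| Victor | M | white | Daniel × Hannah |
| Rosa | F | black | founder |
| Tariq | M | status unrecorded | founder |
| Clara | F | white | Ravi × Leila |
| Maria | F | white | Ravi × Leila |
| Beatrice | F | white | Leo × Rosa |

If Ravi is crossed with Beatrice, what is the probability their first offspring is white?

Ravi is white so carries Z and received z from Pavel (zz), so Ravi is Zz.
Beatrice is white so carries Z and received z from Rosa (zz), so Beatrice is Zz.
The cross gives 1/4 ZZ : 1/2 Zz : 1/4 zz, so P(offspring is white) = 3/4.

3/4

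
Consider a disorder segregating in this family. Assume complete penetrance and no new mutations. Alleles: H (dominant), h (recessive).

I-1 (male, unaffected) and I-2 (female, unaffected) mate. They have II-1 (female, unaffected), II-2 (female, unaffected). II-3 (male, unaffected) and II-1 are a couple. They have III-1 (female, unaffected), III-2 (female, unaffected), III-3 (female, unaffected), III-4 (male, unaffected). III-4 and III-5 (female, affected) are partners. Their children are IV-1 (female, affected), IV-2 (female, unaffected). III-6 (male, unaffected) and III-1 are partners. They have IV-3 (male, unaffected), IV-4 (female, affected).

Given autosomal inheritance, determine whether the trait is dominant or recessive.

III-6 and III-1 are both unaffected yet have an affected child IV-4. Under dominance, an affected child requires at least one affected parent, so the trait cannot be dominant.

recessive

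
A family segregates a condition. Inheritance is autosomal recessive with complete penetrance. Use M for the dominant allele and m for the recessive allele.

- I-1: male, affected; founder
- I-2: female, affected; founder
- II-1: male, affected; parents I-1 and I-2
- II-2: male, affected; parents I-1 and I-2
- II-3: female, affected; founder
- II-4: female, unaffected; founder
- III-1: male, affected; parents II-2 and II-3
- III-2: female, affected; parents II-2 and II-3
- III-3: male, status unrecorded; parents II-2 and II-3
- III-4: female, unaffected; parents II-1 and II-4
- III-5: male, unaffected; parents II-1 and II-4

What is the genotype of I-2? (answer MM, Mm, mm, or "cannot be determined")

I-2 is affected, so I-2 is mm.

mm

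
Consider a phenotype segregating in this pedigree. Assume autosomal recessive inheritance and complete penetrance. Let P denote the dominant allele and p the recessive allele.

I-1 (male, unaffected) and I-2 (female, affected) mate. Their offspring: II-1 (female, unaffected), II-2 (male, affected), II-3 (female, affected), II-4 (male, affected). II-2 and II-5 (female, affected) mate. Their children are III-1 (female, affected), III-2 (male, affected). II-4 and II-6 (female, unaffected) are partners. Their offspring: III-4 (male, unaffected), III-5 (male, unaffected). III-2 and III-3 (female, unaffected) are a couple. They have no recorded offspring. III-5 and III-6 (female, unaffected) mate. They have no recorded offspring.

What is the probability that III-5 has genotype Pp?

1

III-5 is unaffected so carries P and received p from II-4 (pp), so III-5 is Pp, giving P(Pp) = 1.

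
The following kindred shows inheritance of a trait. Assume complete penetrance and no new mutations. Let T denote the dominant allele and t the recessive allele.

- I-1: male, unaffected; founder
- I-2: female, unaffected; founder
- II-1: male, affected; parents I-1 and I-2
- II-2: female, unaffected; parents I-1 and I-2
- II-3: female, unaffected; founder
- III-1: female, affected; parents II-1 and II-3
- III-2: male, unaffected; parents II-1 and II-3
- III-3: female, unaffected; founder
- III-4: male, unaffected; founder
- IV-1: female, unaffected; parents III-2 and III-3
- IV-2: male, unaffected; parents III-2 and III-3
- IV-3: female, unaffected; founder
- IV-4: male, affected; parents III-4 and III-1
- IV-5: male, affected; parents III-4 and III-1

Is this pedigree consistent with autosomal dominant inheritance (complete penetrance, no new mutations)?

Under autosomal dominant, II-1 (affected, male) cannot arise from I-1 (unaffected) × I-2 (unaffected).

No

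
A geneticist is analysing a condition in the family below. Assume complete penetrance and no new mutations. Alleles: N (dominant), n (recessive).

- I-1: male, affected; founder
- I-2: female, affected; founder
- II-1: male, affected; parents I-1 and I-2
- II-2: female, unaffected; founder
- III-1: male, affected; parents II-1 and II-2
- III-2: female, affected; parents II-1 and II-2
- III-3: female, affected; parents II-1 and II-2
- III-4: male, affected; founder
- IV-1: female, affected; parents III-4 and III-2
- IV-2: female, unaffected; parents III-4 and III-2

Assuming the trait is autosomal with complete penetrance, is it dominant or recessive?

dominant

III-4 and III-2 are both affected yet have an unaffected child IV-2. Under a recessive model two affected parents are homozygous and every child would be affected, so the trait cannot be recessive.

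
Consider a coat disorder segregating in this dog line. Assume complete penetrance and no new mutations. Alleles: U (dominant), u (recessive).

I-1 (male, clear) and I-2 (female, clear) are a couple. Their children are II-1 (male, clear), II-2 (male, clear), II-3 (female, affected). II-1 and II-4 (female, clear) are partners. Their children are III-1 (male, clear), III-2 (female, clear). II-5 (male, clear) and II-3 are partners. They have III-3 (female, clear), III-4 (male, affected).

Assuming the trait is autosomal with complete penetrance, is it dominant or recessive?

I-1 and I-2 are both clear yet have an affected child II-3. Under dominance, an affected child requires at least one affected parent, so the trait cannot be dominant.

recessive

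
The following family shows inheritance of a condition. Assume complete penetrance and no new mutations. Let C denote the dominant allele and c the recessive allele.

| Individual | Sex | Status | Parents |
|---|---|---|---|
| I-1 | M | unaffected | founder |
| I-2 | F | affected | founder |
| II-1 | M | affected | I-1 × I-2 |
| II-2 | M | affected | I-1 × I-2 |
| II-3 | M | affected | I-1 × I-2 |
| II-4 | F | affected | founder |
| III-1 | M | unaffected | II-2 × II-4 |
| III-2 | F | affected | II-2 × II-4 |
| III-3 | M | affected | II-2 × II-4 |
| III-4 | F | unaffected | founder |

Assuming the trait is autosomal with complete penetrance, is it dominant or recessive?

II-2 and II-4 are both affected yet have an unaffected child III-1. Under a recessive model two affected parents are homozygous and every child would be affected, so the trait cannot be recessive.

dominant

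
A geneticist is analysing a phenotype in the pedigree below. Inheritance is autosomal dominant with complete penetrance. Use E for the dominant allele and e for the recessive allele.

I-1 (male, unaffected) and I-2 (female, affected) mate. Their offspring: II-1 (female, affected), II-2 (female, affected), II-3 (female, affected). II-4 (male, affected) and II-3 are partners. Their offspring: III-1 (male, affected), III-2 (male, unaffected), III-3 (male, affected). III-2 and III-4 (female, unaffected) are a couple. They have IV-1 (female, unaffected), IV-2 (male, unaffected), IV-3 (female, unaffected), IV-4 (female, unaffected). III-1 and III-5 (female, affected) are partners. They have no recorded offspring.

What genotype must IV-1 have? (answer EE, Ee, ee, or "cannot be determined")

IV-1 is unaffected, so IV-1 is ee.

ee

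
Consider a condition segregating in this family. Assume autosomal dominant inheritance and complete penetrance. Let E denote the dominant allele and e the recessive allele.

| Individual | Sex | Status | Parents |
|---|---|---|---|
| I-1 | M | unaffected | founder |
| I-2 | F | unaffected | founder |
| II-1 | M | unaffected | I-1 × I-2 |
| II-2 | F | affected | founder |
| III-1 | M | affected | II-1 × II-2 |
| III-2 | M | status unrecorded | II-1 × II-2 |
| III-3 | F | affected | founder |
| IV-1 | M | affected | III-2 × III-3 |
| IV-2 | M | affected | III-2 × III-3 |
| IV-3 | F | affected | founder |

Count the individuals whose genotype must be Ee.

Obligate heterozygotes: III-1 is affected so carries E and received e from II-1 (ee), so III-1 is Ee.
Every other individual is either homozygous by phenotype or has at least one consistent homozygous assignment, so the count is 1.

1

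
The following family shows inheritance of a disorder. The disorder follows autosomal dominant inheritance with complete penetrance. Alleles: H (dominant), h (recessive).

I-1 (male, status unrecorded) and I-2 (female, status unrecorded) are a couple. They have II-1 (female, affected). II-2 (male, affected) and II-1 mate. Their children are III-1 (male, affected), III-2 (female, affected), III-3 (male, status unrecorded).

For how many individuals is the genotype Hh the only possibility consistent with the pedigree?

No individual's genotype is forced to Hh by the pedigree, so the count is 0.

0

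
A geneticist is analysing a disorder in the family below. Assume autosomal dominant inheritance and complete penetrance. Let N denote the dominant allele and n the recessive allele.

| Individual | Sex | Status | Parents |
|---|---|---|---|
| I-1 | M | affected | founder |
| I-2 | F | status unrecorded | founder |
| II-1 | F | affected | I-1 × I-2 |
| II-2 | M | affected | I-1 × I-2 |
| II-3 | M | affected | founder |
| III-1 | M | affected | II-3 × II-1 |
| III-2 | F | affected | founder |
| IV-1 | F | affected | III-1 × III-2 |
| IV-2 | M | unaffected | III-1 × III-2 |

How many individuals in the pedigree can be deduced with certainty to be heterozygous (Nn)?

2

Obligate heterozygotes: III-1 is affected so carries N and passed n to IV-2 (nn), so III-1 is Nn; III-2 is affected so carries N and passed n to IV-2 (nn), so III-2 is Nn.
Every other individual is either homozygous by phenotype or has at least one consistent homozygous assignment, so the count is 2.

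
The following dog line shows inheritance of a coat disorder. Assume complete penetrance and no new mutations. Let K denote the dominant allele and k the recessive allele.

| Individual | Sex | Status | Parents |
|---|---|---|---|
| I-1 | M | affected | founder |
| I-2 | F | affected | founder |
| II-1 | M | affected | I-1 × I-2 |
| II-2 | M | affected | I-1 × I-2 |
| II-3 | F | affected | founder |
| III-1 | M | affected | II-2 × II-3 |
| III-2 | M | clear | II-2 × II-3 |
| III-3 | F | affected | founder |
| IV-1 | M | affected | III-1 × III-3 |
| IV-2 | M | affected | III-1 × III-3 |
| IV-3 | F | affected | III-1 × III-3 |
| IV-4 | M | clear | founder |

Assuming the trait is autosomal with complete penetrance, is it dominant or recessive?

II-2 and II-3 are both affected yet have a clear child III-2. Under a recessive model two affected parents are homozygous and every child would be affected, so the trait cannot be recessive.

dominant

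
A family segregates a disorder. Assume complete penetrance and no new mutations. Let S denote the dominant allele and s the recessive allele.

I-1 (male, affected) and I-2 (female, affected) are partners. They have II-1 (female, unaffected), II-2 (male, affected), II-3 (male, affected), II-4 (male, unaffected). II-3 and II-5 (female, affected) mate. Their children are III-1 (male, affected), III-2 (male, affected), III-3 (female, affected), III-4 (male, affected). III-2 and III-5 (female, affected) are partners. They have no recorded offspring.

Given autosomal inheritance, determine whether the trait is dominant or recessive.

I-1 and I-2 are both affected yet have an unaffected child II-1. Under a recessive model two affected parents are homozygous and every child would be affected, so the trait cannot be recessive.

dominant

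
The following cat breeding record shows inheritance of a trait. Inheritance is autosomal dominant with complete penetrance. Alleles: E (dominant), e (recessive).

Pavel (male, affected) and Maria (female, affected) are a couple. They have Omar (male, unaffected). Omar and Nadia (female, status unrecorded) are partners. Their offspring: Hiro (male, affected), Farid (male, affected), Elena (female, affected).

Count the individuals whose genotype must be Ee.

5

Obligate heterozygotes: Pavel is affected so carries E and passed e to Omar (ee), so Pavel is Ee; Maria is affected so carries E and passed e to Omar (ee), so Maria is Ee; Hiro is affected so carries E and received e from Omar (ee), so Hiro is Ee; Farid is affected so carries E and received e from Omar (ee), so Farid is Ee; Elena is affected so carries E and received e from Omar (ee), so Elena is Ee.
Every other individual is either homozygous by phenotype or has at least one consistent homozygous assignment, so the count is 5.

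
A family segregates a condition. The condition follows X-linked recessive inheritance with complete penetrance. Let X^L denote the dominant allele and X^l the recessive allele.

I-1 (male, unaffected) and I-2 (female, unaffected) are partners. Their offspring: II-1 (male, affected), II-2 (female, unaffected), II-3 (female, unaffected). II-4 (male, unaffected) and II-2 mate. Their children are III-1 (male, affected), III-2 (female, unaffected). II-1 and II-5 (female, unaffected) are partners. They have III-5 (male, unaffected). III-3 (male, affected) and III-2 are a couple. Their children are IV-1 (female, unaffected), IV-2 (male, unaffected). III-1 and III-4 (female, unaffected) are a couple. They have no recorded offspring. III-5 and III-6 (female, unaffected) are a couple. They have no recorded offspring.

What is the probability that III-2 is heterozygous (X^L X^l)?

1/5

II-4 is unaffected, so II-4 is X^L Y.
II-2 is unaffected so carries L and passed l to III-1 (X^l Y), so II-2 is X^L X^l.
Their cross gives offspring ratios 1/2 X^L X^L : 1/2 X^L X^l. Conditioning on III-2 being unaffected, P(X^L X^l) = 1/2 / 1 = 1/2 before taking III-2's own offspring into account.
III-3 is affected, so III-3 is X^l Y.
Now use III-2's offspring. Probability of each recorded status — unaffected daughter IV-1: 1/2 if III-2 is X^L X^l, 1 if X^L X^L; unaffected son IV-2: 1/2 if III-2 is X^L X^l, 1 if X^L X^L.
Bayes: P(X^L X^l) = 1/2·1/4 / (1/2·1/4 + 1/2·1) = 1/5.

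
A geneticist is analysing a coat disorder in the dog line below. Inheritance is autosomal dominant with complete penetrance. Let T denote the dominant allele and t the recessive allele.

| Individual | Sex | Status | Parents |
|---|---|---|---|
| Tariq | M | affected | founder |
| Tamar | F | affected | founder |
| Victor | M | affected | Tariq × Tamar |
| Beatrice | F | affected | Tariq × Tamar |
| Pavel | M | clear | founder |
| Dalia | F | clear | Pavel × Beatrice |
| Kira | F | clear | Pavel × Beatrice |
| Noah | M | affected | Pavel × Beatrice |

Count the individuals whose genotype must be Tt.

Obligate heterozygotes: Beatrice is affected so carries T and passed t to Dalia (tt), so Beatrice is Tt; Noah is affected so carries T and received t from Pavel (tt), so Noah is Tt.
Every other individual is either homozygous by phenotype or has at least one consistent homozygous assignment, so the count is 2.

2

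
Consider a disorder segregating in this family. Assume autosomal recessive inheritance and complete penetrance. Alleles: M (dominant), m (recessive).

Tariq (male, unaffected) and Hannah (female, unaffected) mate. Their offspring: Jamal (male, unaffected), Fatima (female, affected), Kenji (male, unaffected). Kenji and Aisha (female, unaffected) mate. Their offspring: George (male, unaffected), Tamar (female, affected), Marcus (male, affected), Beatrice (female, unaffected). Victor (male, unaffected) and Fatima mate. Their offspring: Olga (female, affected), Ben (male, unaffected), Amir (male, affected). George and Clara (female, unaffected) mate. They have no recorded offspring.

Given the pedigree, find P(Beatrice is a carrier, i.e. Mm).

2/3

Kenji is unaffected so carries M and passed m to Tamar (mm), so Kenji is Mm.
Aisha is unaffected so carries M and passed m to Tamar (mm), so Aisha is Mm.
Their cross gives offspring ratios 1/4 MM : 1/2 Mm : 1/4 mm. Conditioning on Beatrice being unaffected, P(Mm) = 1/2 / 3/4 = 2/3.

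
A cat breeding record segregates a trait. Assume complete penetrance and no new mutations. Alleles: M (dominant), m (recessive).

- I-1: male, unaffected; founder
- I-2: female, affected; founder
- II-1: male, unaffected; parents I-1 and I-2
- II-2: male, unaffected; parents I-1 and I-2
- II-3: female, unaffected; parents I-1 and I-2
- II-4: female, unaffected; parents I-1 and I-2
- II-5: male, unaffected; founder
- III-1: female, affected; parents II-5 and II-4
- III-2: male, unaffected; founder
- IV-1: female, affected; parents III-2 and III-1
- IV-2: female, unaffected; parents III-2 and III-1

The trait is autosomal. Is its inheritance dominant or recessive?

II-5 and II-4 are both unaffected yet have an affected child III-1. Under dominance, an affected child requires at least one affected parent, so the trait cannot be dominant.

recessive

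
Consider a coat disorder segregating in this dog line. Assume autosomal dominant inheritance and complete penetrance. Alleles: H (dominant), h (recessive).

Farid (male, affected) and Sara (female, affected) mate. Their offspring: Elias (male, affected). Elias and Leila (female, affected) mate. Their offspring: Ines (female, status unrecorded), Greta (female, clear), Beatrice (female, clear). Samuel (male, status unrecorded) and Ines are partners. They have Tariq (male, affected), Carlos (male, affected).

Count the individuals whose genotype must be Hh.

2

Obligate heterozygotes: Elias is affected so carries H and passed h to Greta (hh), so Elias is Hh; Leila is affected so carries H and passed h to Greta (hh), so Leila is Hh.
Every other individual is either homozygous by phenotype or has at least one consistent homozygous assignment, so the count is 2.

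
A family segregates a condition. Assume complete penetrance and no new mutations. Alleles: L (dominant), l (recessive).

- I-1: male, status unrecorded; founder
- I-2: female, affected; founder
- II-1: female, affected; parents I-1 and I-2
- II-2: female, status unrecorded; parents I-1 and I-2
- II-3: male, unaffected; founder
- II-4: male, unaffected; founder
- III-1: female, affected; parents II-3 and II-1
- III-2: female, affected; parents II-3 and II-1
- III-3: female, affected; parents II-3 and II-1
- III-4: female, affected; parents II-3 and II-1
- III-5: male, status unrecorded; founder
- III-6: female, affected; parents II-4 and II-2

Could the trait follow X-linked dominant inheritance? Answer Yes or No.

Yes

A consistent assignment under X-linked dominant exists: I-1 X^L Y, I-2 X^L X^L, II-1 X^L X^L, II-2 X^L X^L, II-3 X^l Y, II-4 X^l Y, III-1 X^L X^l, III-2 X^L X^l, III-3 X^L X^l, III-4 X^L X^l, III-5 X^L Y, III-6 X^L X^l.
In this assignment every recorded phenotype matches its genotype and every non-founder's genotype is obtainable from its parents' genotypes, so the pedigree is consistent.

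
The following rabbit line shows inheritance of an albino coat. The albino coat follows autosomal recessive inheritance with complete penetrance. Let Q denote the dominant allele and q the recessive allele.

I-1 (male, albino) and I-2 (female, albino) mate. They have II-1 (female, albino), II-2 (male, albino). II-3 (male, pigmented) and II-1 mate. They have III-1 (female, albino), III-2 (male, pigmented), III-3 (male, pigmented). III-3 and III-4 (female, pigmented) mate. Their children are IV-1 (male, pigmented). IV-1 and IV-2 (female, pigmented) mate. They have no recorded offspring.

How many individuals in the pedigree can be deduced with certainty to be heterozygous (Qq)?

3

Obligate heterozygotes: II-3 is pigmented so carries Q and passed q to III-1 (qq), so II-3 is Qq; III-2 is pigmented so carries Q and received q from II-1 (qq), so III-2 is Qq; III-3 is pigmented so carries Q and received q from II-1 (qq), so III-3 is Qq.
Every other individual is either homozygous by phenotype or has at least one consistent homozygous assignment, so the count is 3.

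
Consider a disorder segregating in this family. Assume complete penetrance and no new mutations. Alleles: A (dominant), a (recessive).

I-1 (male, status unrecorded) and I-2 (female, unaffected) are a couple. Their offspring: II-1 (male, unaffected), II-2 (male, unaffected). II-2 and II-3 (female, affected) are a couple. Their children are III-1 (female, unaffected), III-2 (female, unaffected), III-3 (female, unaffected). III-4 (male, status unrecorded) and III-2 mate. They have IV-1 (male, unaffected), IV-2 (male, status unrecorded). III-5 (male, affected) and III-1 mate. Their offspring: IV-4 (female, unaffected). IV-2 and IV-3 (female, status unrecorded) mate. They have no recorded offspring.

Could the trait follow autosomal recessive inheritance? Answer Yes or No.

A consistent assignment under autosomal recessive exists: I-1 AA, I-2 AA, II-1 AA, II-2 AA, II-3 aa, III-1 Aa, III-2 Aa, III-3 Aa, III-4 AA, III-5 aa, IV-1 AA, IV-2 AA, IV-3 AA, IV-4 Aa.
In this assignment every recorded phenotype matches its genotype and every non-founder's genotype is obtainable from its parents' genotypes, so the pedigree is consistent.

Yes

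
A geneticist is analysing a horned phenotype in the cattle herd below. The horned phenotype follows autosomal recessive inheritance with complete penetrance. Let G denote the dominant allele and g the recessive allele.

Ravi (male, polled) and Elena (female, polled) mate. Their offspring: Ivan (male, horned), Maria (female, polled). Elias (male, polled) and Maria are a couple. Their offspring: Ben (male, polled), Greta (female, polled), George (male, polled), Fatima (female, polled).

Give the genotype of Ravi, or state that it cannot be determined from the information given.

Gg

From phenotype alone, Ravi is GG or Gg.
Ravi is polled so carries G and passed g to Ivan (gg), so Ravi is Gg.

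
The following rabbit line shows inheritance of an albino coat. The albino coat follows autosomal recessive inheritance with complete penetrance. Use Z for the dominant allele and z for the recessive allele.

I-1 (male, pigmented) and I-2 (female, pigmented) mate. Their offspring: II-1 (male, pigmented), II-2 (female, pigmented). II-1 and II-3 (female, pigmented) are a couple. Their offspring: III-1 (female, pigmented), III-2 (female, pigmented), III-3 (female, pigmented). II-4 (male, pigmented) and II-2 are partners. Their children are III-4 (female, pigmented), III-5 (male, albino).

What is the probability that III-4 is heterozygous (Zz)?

II-4 is pigmented so carries Z and passed z to III-5 (zz), so II-4 is Zz.
II-2 is pigmented so carries Z and passed z to III-5 (zz), so II-2 is Zz.
Their cross gives offspring ratios 1/4 ZZ : 1/2 Zz : 1/4 zz. Conditioning on III-4 being pigmented, P(Zz) = 1/2 / 3/4 = 2/3.

2/3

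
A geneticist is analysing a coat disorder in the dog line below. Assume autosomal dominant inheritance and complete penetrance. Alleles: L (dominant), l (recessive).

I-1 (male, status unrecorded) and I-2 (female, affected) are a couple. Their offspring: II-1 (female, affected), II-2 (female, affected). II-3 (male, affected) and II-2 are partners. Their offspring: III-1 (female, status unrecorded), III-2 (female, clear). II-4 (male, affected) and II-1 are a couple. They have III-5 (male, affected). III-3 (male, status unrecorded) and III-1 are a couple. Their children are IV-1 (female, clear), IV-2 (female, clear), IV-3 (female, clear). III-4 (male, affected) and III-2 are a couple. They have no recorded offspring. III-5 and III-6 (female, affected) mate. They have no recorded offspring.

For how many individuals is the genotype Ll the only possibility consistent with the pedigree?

Obligate heterozygotes: II-2 is affected so carries L and passed l to III-2 (ll), so II-2 is Ll; II-3 is affected so carries L and passed l to III-2 (ll), so II-3 is Ll.
Every other individual is either homozygous by phenotype or has at least one consistent homozygous assignment, so the count is 2.

2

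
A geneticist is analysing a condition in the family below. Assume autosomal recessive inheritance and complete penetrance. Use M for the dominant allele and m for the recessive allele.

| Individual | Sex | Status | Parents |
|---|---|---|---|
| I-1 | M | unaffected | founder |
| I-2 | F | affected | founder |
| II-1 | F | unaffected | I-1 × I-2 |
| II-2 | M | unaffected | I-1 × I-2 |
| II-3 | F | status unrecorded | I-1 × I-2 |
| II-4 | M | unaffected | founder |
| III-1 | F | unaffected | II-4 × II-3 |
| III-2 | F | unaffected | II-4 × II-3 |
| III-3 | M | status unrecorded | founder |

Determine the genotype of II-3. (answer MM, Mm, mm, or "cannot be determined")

cannot be determined

II-3's phenotype is unrecorded, and no parent or child forces a single allele at both positions; consistent genotype assignments exist with II-3 as Mm or mm.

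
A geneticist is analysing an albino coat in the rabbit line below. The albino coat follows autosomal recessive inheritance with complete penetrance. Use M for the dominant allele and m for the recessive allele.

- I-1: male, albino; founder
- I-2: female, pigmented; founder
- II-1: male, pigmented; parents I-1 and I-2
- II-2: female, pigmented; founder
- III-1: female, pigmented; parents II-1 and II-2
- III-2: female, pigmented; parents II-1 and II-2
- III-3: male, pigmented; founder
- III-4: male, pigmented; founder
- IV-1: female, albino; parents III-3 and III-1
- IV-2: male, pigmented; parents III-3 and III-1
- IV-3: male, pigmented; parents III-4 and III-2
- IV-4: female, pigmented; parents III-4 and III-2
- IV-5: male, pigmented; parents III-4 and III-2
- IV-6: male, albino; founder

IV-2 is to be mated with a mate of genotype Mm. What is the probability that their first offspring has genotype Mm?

1/2

III-3 is pigmented so carries M and passed m to IV-1 (mm), so III-3 is Mm.
III-1 is pigmented so carries M and passed m to IV-1 (mm), so III-1 is Mm.
IV-2 is a pigmented offspring of III-3 (Mm) × III-1 (Mm), whose cross gives 1/4 MM : 1/2 Mm : 1/4 mm; conditioning on being pigmented, IV-2 is MM with probability 1/3, Mm with probability 2/3.
Summing over parental genotype combinations, P(offspring has genotype Mm) = 1/3·1/2 + 2/3·1/2 = 1/2.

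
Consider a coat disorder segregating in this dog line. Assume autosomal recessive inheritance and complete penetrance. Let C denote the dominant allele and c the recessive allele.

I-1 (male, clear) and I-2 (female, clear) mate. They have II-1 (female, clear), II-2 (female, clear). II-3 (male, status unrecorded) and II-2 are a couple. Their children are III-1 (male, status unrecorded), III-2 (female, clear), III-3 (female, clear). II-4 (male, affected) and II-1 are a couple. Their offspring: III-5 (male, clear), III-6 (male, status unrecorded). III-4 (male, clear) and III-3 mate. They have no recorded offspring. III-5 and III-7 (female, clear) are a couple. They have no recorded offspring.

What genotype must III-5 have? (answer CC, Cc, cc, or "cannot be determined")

Cc

From phenotype alone, III-5 is CC or Cc.
III-5 is clear so carries C and received c from II-4 (cc), so III-5 is Cc.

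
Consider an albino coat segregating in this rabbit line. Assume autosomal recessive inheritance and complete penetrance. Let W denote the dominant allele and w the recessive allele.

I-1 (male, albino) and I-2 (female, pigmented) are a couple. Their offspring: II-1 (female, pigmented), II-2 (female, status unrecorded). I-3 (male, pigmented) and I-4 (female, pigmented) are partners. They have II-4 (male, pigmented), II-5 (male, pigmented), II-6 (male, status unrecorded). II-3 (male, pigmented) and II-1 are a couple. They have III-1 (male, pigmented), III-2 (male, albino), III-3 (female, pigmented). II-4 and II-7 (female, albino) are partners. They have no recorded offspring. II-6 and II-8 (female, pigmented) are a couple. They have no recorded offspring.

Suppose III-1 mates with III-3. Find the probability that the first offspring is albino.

1/9

II-3 is pigmented so carries W and passed w to III-2 (ww), so II-3 is Ww.
II-1 is pigmented so carries W and received w from I-1 (ww), so II-1 is Ww.
III-1 is a pigmented offspring of II-3 (Ww) × II-1 (Ww), whose cross gives 1/4 WW : 1/2 Ww : 1/4 ww; conditioning on being pigmented, III-1 is WW with probability 1/3, Ww with probability 2/3.
III-3 is a pigmented offspring of II-3 (Ww) × II-1 (Ww), whose cross gives 1/4 WW : 1/2 Ww : 1/4 ww; conditioning on being pigmented, III-3 is WW with probability 1/3, Ww with probability 2/3.
Summing over parental genotype combinations, P(offspring is albino) = 4/9·1/4 = 1/9.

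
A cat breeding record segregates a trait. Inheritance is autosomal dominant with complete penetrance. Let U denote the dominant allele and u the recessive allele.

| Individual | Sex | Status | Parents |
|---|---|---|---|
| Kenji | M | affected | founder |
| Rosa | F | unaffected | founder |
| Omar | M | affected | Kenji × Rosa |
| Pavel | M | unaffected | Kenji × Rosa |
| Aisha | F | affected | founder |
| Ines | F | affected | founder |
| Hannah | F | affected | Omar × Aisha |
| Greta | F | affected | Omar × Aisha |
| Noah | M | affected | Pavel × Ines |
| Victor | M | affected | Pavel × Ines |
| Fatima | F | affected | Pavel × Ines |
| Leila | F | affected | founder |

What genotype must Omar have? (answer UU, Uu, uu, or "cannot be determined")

From phenotype alone, Omar is UU or Uu.
Omar is affected so carries U and received u from Rosa (uu), so Omar is Uu.

Uu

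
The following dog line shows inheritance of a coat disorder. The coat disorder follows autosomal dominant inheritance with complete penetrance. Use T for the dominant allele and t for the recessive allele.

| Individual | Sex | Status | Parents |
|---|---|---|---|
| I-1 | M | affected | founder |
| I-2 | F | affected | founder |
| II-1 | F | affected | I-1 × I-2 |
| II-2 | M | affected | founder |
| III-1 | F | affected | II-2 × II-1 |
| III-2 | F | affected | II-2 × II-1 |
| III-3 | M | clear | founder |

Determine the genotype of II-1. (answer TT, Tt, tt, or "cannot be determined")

II-1's phenotype allows TT or Tt, and no parent or child forces a single allele at both positions; consistent genotype assignments exist with II-1 as TT or Tt.

cannot be determined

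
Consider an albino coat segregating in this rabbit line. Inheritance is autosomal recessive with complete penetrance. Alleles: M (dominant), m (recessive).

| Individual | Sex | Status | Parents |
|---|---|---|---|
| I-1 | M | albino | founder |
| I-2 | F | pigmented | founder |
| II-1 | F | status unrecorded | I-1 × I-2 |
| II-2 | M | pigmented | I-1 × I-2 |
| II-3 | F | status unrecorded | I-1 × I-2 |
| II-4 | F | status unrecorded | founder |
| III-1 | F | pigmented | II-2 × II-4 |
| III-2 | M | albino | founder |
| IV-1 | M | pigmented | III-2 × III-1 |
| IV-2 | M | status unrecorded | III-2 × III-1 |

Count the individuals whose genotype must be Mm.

Obligate heterozygotes: II-2 is pigmented so carries M and received m from I-1 (mm), so II-2 is Mm; IV-1 is pigmented so carries M and received m from III-2 (mm), so IV-1 is Mm.
Every other individual is either homozygous by phenotype or has at least one consistent homozygous assignment, so the count is 2.

2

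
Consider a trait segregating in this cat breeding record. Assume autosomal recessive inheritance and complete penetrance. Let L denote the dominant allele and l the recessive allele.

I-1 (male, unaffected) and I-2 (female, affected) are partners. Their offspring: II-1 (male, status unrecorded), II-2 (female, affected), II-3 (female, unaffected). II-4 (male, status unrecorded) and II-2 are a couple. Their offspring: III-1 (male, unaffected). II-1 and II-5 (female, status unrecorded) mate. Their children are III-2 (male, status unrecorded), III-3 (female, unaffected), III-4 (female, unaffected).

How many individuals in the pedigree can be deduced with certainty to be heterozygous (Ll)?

Obligate heterozygotes: I-1 is unaffected so carries L and passed l to II-2 (ll), so I-1 is Ll; II-3 is unaffected so carries L and received l from I-2 (ll), so II-3 is Ll; III-1 is unaffected so carries L and received l from II-2 (ll), so III-1 is Ll.
Every other individual is either homozygous by phenotype or has at least one consistent homozygous assignment, so the count is 3.

3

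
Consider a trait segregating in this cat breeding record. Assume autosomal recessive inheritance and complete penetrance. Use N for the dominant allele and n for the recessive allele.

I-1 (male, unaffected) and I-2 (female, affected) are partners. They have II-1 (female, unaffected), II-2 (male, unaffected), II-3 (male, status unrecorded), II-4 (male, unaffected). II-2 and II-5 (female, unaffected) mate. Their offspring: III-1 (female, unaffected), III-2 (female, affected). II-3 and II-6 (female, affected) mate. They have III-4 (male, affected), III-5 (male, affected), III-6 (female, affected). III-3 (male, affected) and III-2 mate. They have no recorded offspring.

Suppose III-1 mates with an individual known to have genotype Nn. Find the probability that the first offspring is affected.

II-2 is unaffected so carries N and received n from I-2 (nn), so II-2 is Nn.
II-5 is unaffected so carries N and passed n to III-2 (nn), so II-5 is Nn.
III-1 is an unaffected offspring of II-2 (Nn) × II-5 (Nn), whose cross gives 1/4 NN : 1/2 Nn : 1/4 nn; conditioning on being unaffected, III-1 is NN with probability 1/3, Nn with probability 2/3.
Summing over parental genotype combinations, P(offspring is affected) = 2/3·1/4 = 1/6.

1/6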